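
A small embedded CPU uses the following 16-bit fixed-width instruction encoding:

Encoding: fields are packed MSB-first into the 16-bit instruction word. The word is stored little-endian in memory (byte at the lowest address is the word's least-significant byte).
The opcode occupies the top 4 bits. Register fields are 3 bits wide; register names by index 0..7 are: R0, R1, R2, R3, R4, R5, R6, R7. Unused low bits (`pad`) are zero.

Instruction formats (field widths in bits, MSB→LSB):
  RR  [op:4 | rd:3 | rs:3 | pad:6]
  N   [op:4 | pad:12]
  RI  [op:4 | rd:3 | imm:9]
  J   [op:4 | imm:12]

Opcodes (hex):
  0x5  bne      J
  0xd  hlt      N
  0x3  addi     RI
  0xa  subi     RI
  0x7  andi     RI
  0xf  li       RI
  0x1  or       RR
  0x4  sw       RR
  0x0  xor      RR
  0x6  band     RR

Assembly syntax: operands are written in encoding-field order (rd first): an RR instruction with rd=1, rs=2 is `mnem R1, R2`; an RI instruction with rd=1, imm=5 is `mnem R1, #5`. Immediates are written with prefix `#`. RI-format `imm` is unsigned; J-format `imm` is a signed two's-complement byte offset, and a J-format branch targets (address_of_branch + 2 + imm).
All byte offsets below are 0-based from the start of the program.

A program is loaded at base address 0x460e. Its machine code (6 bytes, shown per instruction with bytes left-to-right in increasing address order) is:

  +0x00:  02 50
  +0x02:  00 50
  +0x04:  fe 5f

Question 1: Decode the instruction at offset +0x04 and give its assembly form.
bne #-2

[04] fe 5f → 0x5ffe
  top 4b → 0x5 → bne [J]
  imm@[11:0]=0xffe (s12→-2) ⇒ #-2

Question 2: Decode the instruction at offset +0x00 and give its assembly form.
@+00  little-endian(02 50) = 0x5002
  opcode bits[15:12]=0x5: bne/J
  imm: (w>>0)&0xfff=0x2 → #2

bne #2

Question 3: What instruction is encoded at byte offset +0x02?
bne #0

+0x02: 00 50 ⇒ word 0x5000 (little)
  opcode bits[15:12]=0x5: bne/J
  imm@[11:0]=0x0 ⇒ #0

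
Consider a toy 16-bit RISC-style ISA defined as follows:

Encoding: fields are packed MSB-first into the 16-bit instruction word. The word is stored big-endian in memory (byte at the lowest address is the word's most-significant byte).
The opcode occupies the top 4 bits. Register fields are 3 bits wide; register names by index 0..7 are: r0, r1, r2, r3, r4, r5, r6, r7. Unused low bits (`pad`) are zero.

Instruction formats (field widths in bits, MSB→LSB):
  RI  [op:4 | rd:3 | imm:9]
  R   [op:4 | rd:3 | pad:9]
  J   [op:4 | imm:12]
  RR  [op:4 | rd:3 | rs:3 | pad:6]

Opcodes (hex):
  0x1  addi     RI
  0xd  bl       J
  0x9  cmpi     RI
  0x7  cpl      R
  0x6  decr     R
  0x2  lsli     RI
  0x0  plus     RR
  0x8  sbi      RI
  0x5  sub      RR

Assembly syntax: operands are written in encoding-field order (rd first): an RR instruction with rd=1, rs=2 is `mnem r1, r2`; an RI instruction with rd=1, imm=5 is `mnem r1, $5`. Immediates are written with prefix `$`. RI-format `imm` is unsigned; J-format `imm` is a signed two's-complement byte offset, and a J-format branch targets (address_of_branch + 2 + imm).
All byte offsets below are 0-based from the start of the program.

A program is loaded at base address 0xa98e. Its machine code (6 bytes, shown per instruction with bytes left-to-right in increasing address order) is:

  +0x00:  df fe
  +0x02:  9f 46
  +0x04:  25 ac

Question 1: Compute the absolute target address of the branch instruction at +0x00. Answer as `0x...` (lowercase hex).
0xa98e

+0x00: df fe ⇒ word 0xdffe (big)
  op=0xdffe>>12=0xd ⇒ bl (J)
  [11:0] imm=4094 (s12→-2) = $-2
  target = base 0xa98e + off 0x00 + 2 + imm -2 = 0xa98e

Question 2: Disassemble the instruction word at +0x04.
@+04  big-endian(25 ac) = 0x25ac
  top 4b → 0x2 → lsli [RI]
  [11:9] rd=2 = r2
  [8:0] imm=428 = $428

lsli r2, $428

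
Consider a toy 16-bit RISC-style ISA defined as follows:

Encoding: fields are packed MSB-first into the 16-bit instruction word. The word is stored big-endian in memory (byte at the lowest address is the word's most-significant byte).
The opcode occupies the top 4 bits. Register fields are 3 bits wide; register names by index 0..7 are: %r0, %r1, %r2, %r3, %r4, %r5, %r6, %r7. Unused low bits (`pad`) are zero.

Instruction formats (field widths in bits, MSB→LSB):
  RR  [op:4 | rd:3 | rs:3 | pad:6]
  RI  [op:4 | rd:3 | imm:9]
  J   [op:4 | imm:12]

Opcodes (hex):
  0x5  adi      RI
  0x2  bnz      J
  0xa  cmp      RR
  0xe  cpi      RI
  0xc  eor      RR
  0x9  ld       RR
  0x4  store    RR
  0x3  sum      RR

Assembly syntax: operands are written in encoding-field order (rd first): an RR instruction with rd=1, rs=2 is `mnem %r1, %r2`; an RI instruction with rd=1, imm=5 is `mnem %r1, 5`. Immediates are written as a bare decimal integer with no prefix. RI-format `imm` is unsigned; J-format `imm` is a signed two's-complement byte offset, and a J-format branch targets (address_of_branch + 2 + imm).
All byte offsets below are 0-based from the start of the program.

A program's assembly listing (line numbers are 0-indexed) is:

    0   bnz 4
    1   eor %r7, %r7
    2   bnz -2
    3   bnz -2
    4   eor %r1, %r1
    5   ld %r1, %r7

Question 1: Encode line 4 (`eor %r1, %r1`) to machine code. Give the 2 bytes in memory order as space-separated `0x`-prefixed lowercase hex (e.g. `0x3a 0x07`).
0xc2 0x40

L4: eor op=0xc:4|rd=1:3|rs=1:3|pad=0:6 ⇒ 0xc240 ⇒ big c2 40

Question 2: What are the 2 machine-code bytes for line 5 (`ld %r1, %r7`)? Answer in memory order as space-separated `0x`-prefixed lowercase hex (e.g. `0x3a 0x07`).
5. ld fields op=0x9:4|rd=1:3|rs=7:3|pad=0:6 → word 93c0h → 93 c0

0x93 0xc0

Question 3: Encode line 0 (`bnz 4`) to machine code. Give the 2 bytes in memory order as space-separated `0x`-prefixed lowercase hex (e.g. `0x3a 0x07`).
line 0 (bnz): pack op=0x2:4|imm=4:12 = 0x2004; big→ 20 04

0x20 0x04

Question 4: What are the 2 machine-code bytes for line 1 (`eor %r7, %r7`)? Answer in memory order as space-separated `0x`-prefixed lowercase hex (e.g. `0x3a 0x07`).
0xcf 0xc0

L1: eor op=0xc:4|rd=7:3|rs=7:3|pad=0:6 ⇒ 0xcfc0 ⇒ big cf c0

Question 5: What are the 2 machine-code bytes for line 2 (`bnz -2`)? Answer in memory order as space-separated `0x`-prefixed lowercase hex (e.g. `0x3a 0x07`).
0x2f 0xfe

2. bnz fields op=0x2:4|imm=-2:12 → word 2ffeh → 2f fe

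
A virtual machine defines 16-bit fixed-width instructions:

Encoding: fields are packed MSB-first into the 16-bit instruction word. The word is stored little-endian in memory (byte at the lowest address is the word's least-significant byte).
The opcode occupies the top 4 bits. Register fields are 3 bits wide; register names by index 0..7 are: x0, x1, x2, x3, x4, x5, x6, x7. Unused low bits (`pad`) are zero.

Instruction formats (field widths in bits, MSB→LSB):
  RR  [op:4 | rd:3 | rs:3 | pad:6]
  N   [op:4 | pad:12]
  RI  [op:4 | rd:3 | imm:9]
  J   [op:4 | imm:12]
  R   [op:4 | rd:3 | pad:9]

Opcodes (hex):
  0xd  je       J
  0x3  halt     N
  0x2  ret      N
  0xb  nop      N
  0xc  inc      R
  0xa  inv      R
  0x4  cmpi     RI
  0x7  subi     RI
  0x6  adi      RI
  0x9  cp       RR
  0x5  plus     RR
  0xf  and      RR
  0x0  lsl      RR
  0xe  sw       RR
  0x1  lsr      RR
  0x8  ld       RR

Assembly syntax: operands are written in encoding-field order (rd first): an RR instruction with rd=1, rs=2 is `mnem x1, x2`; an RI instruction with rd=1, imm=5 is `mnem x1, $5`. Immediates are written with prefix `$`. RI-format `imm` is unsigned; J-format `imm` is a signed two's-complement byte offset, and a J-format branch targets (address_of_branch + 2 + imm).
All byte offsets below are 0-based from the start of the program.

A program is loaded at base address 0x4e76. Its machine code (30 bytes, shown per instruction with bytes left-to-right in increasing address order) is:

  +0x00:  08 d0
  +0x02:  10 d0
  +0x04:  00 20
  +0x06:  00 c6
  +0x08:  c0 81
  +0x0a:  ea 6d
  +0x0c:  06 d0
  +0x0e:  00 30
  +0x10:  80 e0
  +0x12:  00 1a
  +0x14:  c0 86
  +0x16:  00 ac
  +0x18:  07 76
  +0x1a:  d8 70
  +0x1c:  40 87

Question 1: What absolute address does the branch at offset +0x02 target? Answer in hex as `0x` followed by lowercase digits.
0x4e8a

off 0x02: read 10 d0 as little → 0xd010
  top 4b → 0xd → je [J]
  imm@[11:0]=0x10 ⇒ $16
  target = base 0x4e76 + off 0x02 + 2 + imm 16 = 0x4e8a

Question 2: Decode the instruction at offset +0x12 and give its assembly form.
+0x12: 00 1a ⇒ word 0x1a00 (little)
  top 4b → 0x1 → lsr [RR]
  [11:9] rd=5 = x5
  [8:6] rs=0 = x0

lsr x5, x0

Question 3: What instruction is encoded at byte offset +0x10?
off 0x10: read 80 e0 as little → 0xe080
  top 4b → 0xe → sw [RR]
  rd@[11:9]=0x0 ⇒ x0
  rs@[8:6]=0x2 ⇒ x2

sw x0, x2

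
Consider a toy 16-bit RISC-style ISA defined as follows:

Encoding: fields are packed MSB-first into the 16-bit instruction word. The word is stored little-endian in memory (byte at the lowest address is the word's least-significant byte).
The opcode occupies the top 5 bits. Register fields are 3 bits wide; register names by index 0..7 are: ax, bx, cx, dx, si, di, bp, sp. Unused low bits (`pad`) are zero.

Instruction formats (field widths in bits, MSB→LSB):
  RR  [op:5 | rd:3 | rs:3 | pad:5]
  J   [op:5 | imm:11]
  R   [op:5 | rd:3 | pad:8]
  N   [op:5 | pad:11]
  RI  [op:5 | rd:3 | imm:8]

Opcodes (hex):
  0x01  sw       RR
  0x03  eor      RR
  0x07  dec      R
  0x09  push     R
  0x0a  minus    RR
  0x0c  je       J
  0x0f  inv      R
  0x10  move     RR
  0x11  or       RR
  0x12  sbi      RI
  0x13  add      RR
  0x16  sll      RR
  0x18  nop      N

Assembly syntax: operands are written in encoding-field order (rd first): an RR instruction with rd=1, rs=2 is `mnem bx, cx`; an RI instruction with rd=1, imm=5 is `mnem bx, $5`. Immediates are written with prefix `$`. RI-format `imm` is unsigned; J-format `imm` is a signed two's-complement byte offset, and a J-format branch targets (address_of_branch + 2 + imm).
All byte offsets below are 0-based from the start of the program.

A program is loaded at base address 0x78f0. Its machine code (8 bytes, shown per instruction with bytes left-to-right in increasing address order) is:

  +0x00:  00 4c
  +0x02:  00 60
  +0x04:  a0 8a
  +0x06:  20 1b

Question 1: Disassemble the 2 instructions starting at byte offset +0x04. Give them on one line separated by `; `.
or cx, di; eor dx, bx

@+04  little-endian(a0 8a) = 0x8aa0
  op=0x8aa0>>11=0x11 ⇒ or (RR)
  rd@[10:8]=0x2 ⇒ cx
  rs@[7:5]=0x5 ⇒ di
@+06  little-endian(20 1b) = 0x1b20
  op=0x1b20>>11=0x3 ⇒ eor (RR)
  rd@[10:8]=0x3 ⇒ dx
  rs@[7:5]=0x1 ⇒ bx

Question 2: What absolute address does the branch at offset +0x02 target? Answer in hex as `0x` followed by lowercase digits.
0x78f4

+0x02: 00 60 ⇒ word 0x6000 (little)
  opcode bits[15:11]=0xc: je/J
  [10:0] imm=0 = $0
  target = base 0x78f0 + off 0x02 + 2 + imm 0 = 0x78f4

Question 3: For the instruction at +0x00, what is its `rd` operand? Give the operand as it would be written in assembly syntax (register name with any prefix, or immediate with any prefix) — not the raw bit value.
off 0x00: read 00 4c as little → 0x4c00
  opcode bits[15:11]=0x9: push/R
  rd: (w>>8)&0x7=0x4 → si

si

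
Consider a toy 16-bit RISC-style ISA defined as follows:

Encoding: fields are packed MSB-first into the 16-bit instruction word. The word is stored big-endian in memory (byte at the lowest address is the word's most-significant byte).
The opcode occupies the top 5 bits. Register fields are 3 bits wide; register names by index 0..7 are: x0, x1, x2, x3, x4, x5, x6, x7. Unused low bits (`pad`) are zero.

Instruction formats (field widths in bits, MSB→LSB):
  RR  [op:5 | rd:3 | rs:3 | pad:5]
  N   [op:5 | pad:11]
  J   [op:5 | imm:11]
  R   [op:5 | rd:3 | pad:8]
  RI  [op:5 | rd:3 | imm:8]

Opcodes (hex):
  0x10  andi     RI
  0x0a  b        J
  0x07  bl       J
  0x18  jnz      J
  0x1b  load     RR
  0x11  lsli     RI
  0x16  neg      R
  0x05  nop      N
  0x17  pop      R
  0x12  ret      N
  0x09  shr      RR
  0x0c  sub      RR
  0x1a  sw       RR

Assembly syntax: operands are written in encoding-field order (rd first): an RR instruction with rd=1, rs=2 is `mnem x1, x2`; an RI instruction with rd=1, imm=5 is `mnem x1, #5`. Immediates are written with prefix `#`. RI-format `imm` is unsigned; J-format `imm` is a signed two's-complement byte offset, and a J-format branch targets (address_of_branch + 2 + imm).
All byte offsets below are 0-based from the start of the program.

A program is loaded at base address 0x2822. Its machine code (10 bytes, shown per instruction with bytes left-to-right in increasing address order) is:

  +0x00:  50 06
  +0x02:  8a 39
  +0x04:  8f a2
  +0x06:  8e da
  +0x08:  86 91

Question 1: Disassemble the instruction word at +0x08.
off 0x08: read 86 91 as big → 0x8691
  top 5b → 0x10 → andi [RI]
  [10:8] rd=6 = x6
  [7:0] imm=145 = #145

andi x6, #145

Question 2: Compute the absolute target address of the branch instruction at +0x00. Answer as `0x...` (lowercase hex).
off 0x00: read 50 06 as big → 0x5006
  op=0x5006>>11=0xa ⇒ b (J)
  [10:0] imm=6 = #6
  target = base 0x2822 + off 0x00 + 2 + imm 6 = 0x282a

0x282a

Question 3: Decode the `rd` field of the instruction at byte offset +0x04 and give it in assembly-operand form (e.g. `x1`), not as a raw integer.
x7

off 0x04: read 8f a2 as big → 0x8fa2
  top 5b → 0x11 → lsli [RI]
  rd@[10:8]=0x7 ⇒ x7
  imm@[7:0]=0xa2 ⇒ #162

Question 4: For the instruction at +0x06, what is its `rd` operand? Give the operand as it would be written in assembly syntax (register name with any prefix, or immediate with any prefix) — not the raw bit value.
off 0x06: read 8e da as big → 0x8eda
  op=0x8eda>>11=0x11 ⇒ lsli (RI)
  rd@[10:8]=0x6 ⇒ x6
  imm@[7:0]=0xda ⇒ #218

x6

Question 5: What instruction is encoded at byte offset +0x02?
lsli x2, #57

@+02  big-endian(8a 39) = 0x8a39
  top 5b → 0x11 → lsli [RI]
  rd: (w>>8)&0x7=0x2 → x2
  imm: (w>>0)&0xff=0x39 → #57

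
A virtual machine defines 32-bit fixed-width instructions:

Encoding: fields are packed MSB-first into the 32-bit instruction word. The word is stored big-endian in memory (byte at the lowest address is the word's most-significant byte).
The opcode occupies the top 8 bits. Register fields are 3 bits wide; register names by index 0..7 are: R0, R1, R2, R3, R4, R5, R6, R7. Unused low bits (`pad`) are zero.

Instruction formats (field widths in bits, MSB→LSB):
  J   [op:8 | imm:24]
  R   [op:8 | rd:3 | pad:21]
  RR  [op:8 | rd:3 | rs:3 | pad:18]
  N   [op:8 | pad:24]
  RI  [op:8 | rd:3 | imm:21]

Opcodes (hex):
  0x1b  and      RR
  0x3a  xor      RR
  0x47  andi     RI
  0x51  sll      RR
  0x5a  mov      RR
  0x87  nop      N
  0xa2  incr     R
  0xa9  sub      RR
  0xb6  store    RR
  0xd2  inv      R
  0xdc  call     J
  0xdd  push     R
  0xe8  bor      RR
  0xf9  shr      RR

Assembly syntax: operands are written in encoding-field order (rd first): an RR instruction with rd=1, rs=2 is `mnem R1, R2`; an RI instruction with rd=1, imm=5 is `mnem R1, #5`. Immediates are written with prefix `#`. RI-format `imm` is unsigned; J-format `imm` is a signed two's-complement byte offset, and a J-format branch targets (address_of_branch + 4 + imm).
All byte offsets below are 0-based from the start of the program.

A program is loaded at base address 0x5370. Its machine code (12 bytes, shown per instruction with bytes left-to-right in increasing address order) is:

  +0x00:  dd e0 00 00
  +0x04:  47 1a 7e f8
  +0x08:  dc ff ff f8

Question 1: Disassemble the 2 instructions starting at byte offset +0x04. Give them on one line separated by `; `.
@+04  big-endian(47 1a 7e f8) = 0x471a7ef8
  op=0x471a7ef8>>24=0x47 ⇒ andi (RI)
  rd: (w>>21)&0x7=0x0 → R0
  imm: (w>>0)&0x1fffff=0x1a7ef8 → #1736440
@+08  big-endian(dc ff ff f8) = 0xdcfffff8
  op=0xdcfffff8>>24=0xdc ⇒ call (J)
  imm: (w>>0)&0xffffff=0xfffff8 (s24→-8) → #-8

andi R0, #1736440; call #-8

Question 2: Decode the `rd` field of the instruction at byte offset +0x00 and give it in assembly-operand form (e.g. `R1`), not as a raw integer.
off 0x00: read dd e0 00 00 as big → 0xdde00000
  opcode bits[31:24]=0xdd: push/R
  [23:21] rd=7 = R7

R7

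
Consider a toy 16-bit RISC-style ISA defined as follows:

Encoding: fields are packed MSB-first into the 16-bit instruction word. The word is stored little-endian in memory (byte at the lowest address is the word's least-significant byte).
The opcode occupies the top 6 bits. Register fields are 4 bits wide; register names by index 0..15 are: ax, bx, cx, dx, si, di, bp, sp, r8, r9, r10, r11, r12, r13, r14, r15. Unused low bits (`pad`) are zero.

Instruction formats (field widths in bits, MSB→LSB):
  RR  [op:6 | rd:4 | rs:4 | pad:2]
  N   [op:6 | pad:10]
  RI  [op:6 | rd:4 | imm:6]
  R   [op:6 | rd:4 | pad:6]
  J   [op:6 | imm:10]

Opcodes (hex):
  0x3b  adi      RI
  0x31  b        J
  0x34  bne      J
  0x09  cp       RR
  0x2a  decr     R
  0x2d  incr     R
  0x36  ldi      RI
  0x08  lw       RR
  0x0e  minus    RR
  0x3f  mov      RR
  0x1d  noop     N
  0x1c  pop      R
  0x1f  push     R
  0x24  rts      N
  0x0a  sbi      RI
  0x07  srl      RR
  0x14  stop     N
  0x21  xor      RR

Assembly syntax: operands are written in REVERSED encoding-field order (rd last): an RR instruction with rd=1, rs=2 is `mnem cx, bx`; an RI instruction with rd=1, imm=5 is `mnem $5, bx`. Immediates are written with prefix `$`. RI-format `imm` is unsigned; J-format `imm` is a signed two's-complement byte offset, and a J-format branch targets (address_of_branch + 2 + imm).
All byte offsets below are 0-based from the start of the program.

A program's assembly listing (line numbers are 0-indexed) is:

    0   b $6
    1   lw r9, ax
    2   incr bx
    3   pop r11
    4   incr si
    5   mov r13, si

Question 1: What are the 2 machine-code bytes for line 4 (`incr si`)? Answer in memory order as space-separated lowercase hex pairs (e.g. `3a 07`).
4. incr fields op=0x2d:6|rd=4:4|pad=0:6 → word b500h → 00 b5

00 b5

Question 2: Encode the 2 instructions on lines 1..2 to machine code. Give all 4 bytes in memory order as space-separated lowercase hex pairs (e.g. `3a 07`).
24 20 40 b4

L1: lw op=0x8:6|rd=0:4|rs=9:4|pad=0:2 ⇒ 0x2024 ⇒ little 24 20
L2: incr op=0x2d:6|rd=1:4|pad=0:6 ⇒ 0xb440 ⇒ little 40 b4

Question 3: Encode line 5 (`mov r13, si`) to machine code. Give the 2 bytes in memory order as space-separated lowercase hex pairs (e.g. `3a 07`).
34 fd

5. mov fields op=0x3f:6|rd=4:4|rs=13:4|pad=0:2 → word fd34h → 34 fd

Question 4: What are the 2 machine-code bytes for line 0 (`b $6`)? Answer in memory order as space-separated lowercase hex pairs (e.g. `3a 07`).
0. b fields op=0x31:6|imm=6:10 → word c406h → 06 c4

06 c4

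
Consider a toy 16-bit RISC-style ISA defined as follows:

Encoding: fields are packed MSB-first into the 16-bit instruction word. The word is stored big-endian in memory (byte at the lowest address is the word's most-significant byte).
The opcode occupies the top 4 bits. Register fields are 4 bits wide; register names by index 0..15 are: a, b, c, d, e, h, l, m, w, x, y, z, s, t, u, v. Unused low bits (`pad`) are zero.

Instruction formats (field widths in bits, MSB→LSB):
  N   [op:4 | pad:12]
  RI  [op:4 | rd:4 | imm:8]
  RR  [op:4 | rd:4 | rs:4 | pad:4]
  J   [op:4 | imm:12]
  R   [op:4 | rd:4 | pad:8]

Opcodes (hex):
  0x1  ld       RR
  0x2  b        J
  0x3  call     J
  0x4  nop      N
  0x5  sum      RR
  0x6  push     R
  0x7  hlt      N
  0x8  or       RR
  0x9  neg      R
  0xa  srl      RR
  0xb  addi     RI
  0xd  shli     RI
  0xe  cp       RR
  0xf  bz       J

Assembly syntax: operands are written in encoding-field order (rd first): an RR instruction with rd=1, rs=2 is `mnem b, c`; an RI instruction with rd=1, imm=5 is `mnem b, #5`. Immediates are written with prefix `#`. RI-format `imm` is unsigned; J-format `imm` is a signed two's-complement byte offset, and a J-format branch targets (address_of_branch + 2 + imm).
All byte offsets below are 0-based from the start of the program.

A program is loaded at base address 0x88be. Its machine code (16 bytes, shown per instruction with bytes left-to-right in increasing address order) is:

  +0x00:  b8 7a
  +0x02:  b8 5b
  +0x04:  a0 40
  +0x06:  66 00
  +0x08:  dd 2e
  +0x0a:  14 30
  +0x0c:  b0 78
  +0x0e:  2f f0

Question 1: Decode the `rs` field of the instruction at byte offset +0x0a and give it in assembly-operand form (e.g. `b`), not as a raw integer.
d

+0x0a: 14 30 ⇒ word 0x1430 (big)
  top 4b → 0x1 → ld [RR]
  [11:8] rd=4 = e
  [7:4] rs=3 = d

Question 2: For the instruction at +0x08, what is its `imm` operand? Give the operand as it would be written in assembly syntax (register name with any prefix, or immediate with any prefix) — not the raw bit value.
#46

off 0x08: read dd 2e as big → 0xdd2e
  op=0xdd2e>>12=0xd ⇒ shli (RI)
  rd: (w>>8)&0xf=0xd → t
  imm: (w>>0)&0xff=0x2e → #46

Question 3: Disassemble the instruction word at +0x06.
off 0x06: read 66 00 as big → 0x6600
  opcode bits[15:12]=0x6: push/R
  rd: (w>>8)&0xf=0x6 → l

push l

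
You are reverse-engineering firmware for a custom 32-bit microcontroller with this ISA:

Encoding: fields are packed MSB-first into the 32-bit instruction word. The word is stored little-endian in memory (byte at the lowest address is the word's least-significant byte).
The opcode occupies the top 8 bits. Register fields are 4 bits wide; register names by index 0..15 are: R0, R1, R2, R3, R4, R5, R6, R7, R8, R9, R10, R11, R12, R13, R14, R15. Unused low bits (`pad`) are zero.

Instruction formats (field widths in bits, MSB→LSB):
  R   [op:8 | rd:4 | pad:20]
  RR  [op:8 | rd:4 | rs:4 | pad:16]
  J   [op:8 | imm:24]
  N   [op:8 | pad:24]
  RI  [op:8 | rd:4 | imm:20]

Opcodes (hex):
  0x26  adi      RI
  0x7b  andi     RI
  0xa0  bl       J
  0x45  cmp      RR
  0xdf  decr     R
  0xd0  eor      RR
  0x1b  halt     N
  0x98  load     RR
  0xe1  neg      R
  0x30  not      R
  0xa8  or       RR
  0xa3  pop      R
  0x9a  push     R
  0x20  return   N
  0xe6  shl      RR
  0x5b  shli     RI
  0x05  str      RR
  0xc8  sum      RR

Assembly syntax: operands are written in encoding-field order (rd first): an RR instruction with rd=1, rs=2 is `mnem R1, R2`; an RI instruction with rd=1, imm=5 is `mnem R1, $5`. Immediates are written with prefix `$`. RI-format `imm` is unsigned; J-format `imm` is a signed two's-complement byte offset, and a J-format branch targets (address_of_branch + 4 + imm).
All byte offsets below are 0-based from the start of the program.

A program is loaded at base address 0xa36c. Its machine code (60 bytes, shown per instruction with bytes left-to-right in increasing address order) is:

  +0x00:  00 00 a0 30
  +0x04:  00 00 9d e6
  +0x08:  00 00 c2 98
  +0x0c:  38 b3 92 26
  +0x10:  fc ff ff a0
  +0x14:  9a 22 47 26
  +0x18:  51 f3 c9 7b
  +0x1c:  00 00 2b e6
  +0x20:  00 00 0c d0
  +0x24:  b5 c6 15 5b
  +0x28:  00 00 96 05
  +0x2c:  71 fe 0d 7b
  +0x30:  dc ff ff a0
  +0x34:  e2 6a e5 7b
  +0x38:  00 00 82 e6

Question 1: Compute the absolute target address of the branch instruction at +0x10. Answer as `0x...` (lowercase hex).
@+10  little-endian(fc ff ff a0) = 0xa0fffffc
  opcode bits[31:24]=0xa0: bl/J
  [23:0] imm=16777212 (s24→-4) = $-4
  target = base 0xa36c + off 0x10 + 4 + imm -4 = 0xa37c

0xa37c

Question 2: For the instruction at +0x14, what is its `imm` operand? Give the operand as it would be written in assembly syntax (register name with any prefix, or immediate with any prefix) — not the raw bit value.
off 0x14: read 9a 22 47 26 as little → 0x2647229a
  opcode bits[31:24]=0x26: adi/RI
  rd@[23:20]=0x4 ⇒ R4
  imm@[19:0]=0x7229a ⇒ $467610

$467610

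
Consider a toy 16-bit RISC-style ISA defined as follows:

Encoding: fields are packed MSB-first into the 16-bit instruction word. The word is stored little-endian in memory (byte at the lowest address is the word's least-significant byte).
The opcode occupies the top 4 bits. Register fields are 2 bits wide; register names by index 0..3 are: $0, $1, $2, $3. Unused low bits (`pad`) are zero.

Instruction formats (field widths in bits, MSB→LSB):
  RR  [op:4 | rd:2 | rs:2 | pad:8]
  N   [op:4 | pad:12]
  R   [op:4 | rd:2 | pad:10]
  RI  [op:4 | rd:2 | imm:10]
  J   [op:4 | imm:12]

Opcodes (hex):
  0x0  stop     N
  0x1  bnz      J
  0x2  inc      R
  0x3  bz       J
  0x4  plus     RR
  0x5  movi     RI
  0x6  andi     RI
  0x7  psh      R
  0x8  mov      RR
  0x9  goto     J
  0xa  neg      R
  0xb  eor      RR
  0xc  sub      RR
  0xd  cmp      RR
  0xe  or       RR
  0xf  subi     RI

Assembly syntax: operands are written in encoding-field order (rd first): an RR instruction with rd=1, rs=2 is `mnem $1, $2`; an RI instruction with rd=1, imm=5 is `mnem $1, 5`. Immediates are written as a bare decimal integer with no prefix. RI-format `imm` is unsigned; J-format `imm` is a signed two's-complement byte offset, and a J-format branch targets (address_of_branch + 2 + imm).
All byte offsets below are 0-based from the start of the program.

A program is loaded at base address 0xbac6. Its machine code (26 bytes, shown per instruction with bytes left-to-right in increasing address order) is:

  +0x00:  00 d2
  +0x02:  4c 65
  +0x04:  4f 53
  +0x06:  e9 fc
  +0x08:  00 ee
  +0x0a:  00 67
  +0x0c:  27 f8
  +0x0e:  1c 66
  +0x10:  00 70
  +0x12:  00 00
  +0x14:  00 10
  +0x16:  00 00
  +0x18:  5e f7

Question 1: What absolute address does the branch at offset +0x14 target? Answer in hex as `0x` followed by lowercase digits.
0xbadc

[14] 00 10 → 0x1000
  top 4b → 0x1 → bnz [J]
  imm@[11:0]=0x0 ⇒ 0
  target = base 0xbac6 + off 0x14 + 2 + imm 0 = 0xbadc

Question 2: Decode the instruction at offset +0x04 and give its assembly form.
movi $0, 847

+0x04: 4f 53 ⇒ word 0x534f (little)
  opcode bits[15:12]=0x5: movi/RI
  rd@[11:10]=0x0 ⇒ $0
  imm@[9:0]=0x34f ⇒ 847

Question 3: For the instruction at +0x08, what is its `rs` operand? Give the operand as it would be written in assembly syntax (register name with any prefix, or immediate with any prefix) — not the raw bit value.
+0x08: 00 ee ⇒ word 0xee00 (little)
  opcode bits[15:12]=0xe: or/RR
  [11:10] rd=3 = $3
  [9:8] rs=2 = $2

$2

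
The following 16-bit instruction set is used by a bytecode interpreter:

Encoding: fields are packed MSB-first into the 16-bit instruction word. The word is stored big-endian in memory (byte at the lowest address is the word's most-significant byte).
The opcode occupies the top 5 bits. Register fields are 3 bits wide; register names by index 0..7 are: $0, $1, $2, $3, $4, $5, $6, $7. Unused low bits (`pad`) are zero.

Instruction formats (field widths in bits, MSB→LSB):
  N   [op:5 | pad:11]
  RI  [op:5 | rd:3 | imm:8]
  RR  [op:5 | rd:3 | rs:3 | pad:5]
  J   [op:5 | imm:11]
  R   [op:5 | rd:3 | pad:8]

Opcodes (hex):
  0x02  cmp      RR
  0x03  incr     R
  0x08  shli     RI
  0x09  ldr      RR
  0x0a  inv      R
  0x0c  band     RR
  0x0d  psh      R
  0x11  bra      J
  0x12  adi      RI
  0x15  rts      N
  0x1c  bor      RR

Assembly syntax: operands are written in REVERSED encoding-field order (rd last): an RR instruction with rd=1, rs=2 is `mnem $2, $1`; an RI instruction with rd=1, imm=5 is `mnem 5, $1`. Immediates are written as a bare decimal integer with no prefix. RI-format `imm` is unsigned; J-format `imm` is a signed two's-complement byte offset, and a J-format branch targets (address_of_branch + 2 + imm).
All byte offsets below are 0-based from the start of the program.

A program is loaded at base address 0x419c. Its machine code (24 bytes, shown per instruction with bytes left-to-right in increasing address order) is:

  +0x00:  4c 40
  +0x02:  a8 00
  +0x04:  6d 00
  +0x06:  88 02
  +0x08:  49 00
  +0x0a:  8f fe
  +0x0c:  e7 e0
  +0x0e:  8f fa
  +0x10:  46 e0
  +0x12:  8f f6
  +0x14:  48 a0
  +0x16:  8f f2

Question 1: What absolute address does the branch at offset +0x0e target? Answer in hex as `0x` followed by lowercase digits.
0x41a6

@+0e  big-endian(8f fa) = 0x8ffa
  op=0x8ffa>>11=0x11 ⇒ bra (J)
  imm@[10:0]=0x7fa (s11→-6) ⇒ -6
  target = base 0x419c + off 0x0e + 2 + imm -6 = 0x41a6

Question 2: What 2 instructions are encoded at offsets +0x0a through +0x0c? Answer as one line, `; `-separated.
bra -2; bor $7, $7

[0a] 8f fe → 0x8ffe
  op=0x8ffe>>11=0x11 ⇒ bra (J)
  imm@[10:0]=0x7fe (s11→-2) ⇒ -2
[0c] e7 e0 → 0xe7e0
  op=0xe7e0>>11=0x1c ⇒ bor (RR)
  rd@[10:8]=0x7 ⇒ $7
  rs@[7:5]=0x7 ⇒ $7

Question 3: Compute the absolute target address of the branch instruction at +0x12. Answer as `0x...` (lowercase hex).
+0x12: 8f f6 ⇒ word 0x8ff6 (big)
  opcode bits[15:11]=0x11: bra/J
  imm: (w>>0)&0x7ff=0x7f6 (s11→-10) → -10
  target = base 0x419c + off 0x12 + 2 + imm -10 = 0x41a6

0x41a6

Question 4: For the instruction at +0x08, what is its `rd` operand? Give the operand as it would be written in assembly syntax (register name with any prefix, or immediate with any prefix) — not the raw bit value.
@+08  big-endian(49 00) = 0x4900
  op=0x4900>>11=0x9 ⇒ ldr (RR)
  rd: (w>>8)&0x7=0x1 → $1
  rs: (w>>5)&0x7=0x0 → $0

$1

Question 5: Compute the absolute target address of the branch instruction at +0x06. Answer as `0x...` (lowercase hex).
0x41a6

@+06  big-endian(88 02) = 0x8802
  opcode bits[15:11]=0x11: bra/J
  imm: (w>>0)&0x7ff=0x2 → 2
  target = base 0x419c + off 0x06 + 2 + imm 2 = 0x41a6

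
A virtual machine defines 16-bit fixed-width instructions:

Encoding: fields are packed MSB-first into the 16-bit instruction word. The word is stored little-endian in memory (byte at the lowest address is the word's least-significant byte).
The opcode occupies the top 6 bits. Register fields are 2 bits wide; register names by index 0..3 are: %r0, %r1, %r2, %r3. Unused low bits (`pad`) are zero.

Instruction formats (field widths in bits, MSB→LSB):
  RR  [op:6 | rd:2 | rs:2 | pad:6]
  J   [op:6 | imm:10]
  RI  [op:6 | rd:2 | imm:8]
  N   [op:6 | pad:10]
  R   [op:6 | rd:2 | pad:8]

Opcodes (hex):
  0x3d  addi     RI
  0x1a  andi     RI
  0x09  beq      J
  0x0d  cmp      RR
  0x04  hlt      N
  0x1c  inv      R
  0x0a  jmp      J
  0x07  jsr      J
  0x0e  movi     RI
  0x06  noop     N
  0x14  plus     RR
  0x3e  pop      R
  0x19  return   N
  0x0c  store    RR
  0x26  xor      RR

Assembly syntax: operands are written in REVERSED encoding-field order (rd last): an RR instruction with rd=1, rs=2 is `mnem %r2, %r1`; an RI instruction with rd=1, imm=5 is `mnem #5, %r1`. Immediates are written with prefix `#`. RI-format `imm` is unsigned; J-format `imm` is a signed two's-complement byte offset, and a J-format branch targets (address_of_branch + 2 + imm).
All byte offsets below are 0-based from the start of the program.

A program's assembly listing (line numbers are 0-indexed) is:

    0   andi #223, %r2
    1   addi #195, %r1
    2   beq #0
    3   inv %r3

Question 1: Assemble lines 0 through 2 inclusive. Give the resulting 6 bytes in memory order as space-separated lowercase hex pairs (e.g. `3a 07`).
0. andi fields op=0x1a:6|rd=2:2|imm=223:8 → word 6adfh → df 6a
1. addi fields op=0x3d:6|rd=1:2|imm=195:8 → word f5c3h → c3 f5
2. beq fields op=0x9:6|imm=0:10 → word 2400h → 00 24

df 6a c3 f5 00 24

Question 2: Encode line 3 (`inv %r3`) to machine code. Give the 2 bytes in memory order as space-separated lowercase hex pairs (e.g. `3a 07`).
3. inv fields op=0x1c:6|rd=3:2|pad=0:8 → word 7300h → 00 73

00 73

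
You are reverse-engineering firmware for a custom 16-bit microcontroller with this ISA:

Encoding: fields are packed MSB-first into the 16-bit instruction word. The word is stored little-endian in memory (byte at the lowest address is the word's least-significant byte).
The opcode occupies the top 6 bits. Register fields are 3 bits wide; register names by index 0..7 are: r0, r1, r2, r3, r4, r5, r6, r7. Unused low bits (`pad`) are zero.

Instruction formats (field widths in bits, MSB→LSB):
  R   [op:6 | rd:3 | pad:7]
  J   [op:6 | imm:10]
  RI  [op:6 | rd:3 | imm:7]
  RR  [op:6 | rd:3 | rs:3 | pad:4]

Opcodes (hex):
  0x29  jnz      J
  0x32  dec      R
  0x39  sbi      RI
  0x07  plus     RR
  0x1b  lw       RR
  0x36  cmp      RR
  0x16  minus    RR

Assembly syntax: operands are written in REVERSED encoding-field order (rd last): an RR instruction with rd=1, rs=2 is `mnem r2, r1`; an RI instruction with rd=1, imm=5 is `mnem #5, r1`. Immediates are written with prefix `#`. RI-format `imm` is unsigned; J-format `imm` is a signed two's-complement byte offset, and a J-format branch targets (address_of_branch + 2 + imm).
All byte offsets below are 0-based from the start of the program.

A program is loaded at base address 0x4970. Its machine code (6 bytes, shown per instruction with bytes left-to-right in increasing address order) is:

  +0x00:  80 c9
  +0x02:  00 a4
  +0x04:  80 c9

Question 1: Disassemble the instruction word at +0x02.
off 0x02: read 00 a4 as little → 0xa400
  top 6b → 0x29 → jnz [J]
  imm@[9:0]=0x0 ⇒ #0

jnz #0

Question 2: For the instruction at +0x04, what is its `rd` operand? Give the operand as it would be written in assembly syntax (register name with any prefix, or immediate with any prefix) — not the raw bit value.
+0x04: 80 c9 ⇒ word 0xc980 (little)
  top 6b → 0x32 → dec [R]
  rd: (w>>7)&0x7=0x3 → r3

r3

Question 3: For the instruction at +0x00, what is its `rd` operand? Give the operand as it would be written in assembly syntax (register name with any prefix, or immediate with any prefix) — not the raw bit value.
[00] 80 c9 → 0xc980
  top 6b → 0x32 → dec [R]
  [9:7] rd=3 = r3

r3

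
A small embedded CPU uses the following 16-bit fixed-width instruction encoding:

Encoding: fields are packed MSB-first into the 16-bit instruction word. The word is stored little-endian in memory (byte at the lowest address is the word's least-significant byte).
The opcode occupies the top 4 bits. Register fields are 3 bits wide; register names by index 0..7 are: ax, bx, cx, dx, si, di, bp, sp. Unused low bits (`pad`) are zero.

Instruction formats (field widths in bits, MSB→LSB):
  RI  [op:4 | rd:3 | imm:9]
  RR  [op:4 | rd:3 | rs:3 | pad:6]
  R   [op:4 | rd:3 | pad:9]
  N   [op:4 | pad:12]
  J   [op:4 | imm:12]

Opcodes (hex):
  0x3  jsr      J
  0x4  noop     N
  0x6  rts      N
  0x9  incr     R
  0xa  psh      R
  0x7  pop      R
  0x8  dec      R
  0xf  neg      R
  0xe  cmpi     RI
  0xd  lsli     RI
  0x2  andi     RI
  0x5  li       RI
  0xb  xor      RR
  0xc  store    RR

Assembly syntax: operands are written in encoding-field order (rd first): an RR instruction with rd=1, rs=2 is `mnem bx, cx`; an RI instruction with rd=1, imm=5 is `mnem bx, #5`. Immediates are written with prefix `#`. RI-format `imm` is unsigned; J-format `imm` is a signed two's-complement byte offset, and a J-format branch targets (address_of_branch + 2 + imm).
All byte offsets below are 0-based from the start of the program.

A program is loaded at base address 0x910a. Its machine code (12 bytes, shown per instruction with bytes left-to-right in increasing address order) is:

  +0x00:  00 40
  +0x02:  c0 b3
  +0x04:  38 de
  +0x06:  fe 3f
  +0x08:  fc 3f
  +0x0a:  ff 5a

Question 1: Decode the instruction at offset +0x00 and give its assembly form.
+0x00: 00 40 ⇒ word 0x4000 (little)
  top 4b → 0x4 → noop [N]

noop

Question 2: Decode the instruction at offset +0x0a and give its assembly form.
off 0x0a: read ff 5a as little → 0x5aff
  top 4b → 0x5 → li [RI]
  [11:9] rd=5 = di
  [8:0] imm=255 = #255

li di, #255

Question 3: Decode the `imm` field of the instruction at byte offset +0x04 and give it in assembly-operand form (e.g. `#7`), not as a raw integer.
#56

@+04  little-endian(38 de) = 0xde38
  top 4b → 0xd → lsli [RI]
  [11:9] rd=7 = sp
  [8:0] imm=56 = #56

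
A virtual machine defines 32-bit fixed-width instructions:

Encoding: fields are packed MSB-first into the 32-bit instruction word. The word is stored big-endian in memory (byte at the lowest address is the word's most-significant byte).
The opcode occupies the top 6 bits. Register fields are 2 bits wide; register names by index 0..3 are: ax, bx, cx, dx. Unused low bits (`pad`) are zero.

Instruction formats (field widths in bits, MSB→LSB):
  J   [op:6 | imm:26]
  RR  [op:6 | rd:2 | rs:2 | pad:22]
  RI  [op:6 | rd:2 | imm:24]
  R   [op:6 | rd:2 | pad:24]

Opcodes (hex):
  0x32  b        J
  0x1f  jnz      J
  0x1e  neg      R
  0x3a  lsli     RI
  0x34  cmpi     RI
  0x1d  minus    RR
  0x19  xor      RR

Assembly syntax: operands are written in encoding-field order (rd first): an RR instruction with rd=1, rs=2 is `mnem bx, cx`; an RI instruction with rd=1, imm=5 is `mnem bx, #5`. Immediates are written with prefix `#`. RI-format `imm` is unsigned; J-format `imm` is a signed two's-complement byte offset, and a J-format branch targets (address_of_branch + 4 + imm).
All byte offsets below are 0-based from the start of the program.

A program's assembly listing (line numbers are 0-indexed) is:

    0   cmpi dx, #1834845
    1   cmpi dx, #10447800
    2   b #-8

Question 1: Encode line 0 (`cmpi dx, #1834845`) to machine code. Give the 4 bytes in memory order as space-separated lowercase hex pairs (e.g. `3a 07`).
0. cmpi fields op=0x34:6|rd=3:2|imm=1834845:24 → word d31bff5dh → d3 1b ff 5d

d3 1b ff 5d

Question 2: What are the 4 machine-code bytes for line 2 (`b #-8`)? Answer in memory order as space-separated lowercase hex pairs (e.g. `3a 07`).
line 2 (b): pack op=0x32:6|imm=-8:26 = 0xcbfffff8; big→ cb ff ff f8

cb ff ff f8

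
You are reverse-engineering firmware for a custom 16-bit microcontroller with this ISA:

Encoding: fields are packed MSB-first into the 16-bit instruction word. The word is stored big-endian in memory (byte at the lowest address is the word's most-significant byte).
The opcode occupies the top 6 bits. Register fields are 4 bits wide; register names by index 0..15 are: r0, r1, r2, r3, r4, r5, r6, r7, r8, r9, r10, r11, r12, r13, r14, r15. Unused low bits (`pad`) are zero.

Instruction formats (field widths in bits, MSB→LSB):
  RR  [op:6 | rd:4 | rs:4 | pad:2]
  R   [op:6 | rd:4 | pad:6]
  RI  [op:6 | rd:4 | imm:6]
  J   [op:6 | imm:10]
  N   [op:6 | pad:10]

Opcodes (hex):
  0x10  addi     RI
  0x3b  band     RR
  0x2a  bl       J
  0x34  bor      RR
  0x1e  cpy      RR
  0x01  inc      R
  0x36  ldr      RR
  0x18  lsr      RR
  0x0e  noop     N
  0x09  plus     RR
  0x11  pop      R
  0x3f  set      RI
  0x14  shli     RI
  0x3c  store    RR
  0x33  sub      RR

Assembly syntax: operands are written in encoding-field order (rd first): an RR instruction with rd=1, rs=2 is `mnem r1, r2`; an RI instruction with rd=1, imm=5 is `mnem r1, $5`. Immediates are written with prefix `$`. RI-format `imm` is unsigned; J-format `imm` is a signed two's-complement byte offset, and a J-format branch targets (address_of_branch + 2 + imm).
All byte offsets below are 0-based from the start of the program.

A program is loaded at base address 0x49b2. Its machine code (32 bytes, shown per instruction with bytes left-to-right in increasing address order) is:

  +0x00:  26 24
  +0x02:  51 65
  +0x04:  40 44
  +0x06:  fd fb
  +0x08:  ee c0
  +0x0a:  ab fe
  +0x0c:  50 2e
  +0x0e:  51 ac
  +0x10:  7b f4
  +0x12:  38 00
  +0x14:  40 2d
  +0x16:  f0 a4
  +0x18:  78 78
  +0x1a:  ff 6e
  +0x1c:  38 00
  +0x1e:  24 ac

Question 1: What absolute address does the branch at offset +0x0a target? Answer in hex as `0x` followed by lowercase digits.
0x49bc

@+0a  big-endian(ab fe) = 0xabfe
  opcode bits[15:10]=0x2a: bl/J
  [9:0] imm=1022 (s10→-2) = $-2
  target = base 0x49b2 + off 0x0a + 2 + imm -2 = 0x49bc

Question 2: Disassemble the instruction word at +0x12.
off 0x12: read 38 00 as big → 0x3800
  opcode bits[15:10]=0xe: noop/N

noop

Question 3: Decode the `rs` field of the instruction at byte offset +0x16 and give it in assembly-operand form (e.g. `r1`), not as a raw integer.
r9

@+16  big-endian(f0 a4) = 0xf0a4
  op=0xf0a4>>10=0x3c ⇒ store (RR)
  [9:6] rd=2 = r2
  [5:2] rs=9 = r9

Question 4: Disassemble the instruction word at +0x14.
@+14  big-endian(40 2d) = 0x402d
  opcode bits[15:10]=0x10: addi/RI
  rd: (w>>6)&0xf=0x0 → r0
  imm: (w>>0)&0x3f=0x2d → $45

addi r0, $45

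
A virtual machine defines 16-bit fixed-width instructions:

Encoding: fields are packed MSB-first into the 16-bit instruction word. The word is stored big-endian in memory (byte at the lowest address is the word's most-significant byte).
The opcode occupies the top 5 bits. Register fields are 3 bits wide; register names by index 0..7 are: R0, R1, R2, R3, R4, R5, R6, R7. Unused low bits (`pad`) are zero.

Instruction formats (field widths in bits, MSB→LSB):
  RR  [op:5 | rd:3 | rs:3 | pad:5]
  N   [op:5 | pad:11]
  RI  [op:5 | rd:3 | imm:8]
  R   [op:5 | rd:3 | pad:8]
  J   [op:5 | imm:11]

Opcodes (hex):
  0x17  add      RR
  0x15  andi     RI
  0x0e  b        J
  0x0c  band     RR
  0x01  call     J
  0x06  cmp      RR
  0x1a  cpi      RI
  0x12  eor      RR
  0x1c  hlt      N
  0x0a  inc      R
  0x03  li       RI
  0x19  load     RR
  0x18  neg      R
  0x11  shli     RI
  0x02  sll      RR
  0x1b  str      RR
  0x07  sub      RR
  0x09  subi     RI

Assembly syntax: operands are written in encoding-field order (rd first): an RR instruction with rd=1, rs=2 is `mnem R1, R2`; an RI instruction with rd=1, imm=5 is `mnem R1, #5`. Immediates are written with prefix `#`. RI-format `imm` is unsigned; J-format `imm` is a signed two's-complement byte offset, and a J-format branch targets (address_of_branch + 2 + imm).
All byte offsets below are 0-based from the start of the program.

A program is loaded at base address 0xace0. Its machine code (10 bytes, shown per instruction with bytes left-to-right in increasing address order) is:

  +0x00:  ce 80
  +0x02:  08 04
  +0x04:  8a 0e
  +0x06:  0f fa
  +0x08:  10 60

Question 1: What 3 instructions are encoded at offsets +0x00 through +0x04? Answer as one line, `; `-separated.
+0x00: ce 80 ⇒ word 0xce80 (big)
  opcode bits[15:11]=0x19: load/RR
  [10:8] rd=6 = R6
  [7:5] rs=4 = R4
+0x02: 08 04 ⇒ word 0x0804 (big)
  opcode bits[15:11]=0x1: call/J
  [10:0] imm=4 = #4
+0x04: 8a 0e ⇒ word 0x8a0e (big)
  opcode bits[15:11]=0x11: shli/RI
  [10:8] rd=2 = R2
  [7:0] imm=14 = #14

load R6, R4; call #4; shli R2, #14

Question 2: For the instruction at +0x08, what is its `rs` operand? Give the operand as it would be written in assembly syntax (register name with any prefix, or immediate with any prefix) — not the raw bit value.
R3

[08] 10 60 → 0x1060
  top 5b → 0x2 → sll [RR]
  rd@[10:8]=0x0 ⇒ R0
  rs@[7:5]=0x3 ⇒ R3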